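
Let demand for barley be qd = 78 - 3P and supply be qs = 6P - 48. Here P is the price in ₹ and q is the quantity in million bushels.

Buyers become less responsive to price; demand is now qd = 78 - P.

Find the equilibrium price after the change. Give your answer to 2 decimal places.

18.00

Original equilibrium: 78 - 3P = 6P - 48 gives 126 = 9P, so P = 14 and q = 36.
The shock moves the curves to qd = 78 - P and qs = 6P - 48.
Setting them equal: 78 - P = 6P - 48 → 126 = 7P, so P = 18 and q = 60.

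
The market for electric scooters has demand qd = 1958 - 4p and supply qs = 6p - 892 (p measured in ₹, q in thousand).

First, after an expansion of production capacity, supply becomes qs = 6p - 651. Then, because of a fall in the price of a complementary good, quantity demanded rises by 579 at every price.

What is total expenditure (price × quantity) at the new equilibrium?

Original equilibrium: 1958 - 4p = 6p - 892 gives 2850 = 10p, so p = 285 and q = 818.
With the change applied: demand qd = 2537 - 4p, supply qs = 6p - 651.
Equate the new curves: 2537 - 4p = 6p - 651, giving 3188 = 10p, p = 318.8, q = 1261.8.
New expenditure = 318.8 × 1261.8 = 402261.84.

402261.84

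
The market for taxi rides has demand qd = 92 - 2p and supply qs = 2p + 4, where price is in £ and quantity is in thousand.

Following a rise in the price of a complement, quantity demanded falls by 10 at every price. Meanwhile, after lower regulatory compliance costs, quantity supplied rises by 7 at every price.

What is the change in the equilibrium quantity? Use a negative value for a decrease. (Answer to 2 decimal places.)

Solve the original market: 92 - 2p = 2p + 4, hence p = 22 and q = 48.
The new curves are qd = 82 - 2p (demand) and qs = 2p + 11 (supply).
Setting them equal: 82 - 2p = 2p + 11 → 71 = 4p, so p = 17.75 and q = 46.5.
Δq = 46.5 − 48 = -1.50.

-1.50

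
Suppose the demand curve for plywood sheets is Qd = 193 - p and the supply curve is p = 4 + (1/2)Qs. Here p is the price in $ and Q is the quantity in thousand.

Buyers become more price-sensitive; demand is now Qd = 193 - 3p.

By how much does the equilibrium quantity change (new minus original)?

-53.6

Before the shock: 193 - p = 2p - 8 ⇒ 201 = 3p ⇒ p = 67, Q = 126.
The new curves are Qd = 193 - 3p (demand) and Qs = 2p - 8 (supply).
Equate the new curves: 193 - 3p = 2p - 8, giving 201 = 5p, p = 40.2, Q = 72.4.
ΔQ = 72.4 − 126 = -53.6.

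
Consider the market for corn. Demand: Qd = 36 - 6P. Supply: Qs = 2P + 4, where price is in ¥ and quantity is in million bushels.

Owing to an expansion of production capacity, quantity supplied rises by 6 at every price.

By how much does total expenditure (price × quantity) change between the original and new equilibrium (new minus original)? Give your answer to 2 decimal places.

+5.63

Solve the original market: 36 - 6P = 2P + 4, hence P = 4 and Q = 12.
With the change applied: demand Qd = 36 - 6P, supply Qs = 2P + 10.
Clearing the new market: 36 - 6P = 2P + 10, so P = 3.25 and Q = 16.5.
Expenditure moves from 4×12 = 48 to 3.25×16.5 = 53.625; change = +5.63.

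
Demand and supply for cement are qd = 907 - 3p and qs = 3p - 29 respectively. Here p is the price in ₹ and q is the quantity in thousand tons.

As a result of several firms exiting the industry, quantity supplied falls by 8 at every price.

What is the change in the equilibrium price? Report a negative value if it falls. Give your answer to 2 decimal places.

Solve the original market: 907 - 3p = 3p - 29, hence p = 156 and q = 439.
With the change applied: demand qd = 907 - 3p, supply qs = 3p - 37.
Setting them equal: 907 - 3p = 3p - 37 → 944 = 6p, so p = 472/3 ≈ 157.3333 and q = 435.
Δp = 157.3333 − 156 = +1.33.

+1.33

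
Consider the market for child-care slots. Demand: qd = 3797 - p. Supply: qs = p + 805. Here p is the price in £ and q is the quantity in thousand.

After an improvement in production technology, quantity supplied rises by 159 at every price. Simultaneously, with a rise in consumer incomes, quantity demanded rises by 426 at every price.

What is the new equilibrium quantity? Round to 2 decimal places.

Original equilibrium: 3797 - p = p + 805 gives 2992 = 2p, so p = 1496 and q = 2301.
The new curves are qd = 4223 - p (demand) and qs = p + 964 (supply).
Setting them equal: 4223 - p = p + 964 → 3259 = 2p, so p = 1629.5 and q = 2593.5.

2593.50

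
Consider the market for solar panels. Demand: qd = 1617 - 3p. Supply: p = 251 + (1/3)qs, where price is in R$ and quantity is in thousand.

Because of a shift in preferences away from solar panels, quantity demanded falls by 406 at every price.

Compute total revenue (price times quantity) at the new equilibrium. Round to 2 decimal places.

74959.33

Solve the original market: 1617 - 3p = 3p - 753, hence p = 395 and q = 432.
The new curves are qd = 1211 - 3p (demand) and qs = 3p - 753 (supply).
Clearing the new market: 1211 - 3p = 3p - 753, so p = 982/3 ≈ 327.3333 and q = 229.
New expenditure = 327.3333 × 229 = 74959.33.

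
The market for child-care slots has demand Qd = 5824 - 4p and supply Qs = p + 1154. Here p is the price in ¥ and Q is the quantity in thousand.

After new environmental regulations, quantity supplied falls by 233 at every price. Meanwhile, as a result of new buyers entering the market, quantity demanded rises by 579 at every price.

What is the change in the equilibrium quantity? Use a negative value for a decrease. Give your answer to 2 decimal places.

Before the shock: 5824 - 4p = p + 1154 ⇒ 4670 = 5p ⇒ p = 934, Q = 2088.
With the change applied: demand Qd = 6403 - 4p, supply Qs = p + 921.
Clearing the new market: 6403 - 4p = p + 921, so p = 1096.4 and Q = 2017.4.
ΔQ = 2017.4 − 2088 = -70.60.

-70.60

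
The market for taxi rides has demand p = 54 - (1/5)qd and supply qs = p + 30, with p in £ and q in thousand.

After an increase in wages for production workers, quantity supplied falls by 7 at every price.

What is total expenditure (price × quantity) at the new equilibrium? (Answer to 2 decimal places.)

Before the shock: 270 - 5p = p + 30 ⇒ 240 = 6p ⇒ p = 40, q = 70.
With the change applied: demand qd = 270 - 5p, supply qs = p + 23.
New equilibrium: 270 - 5p = p + 23 ⇒ 247 = 6p ⇒ p = 247/6 ≈ 41.1667, q = 385/6 ≈ 64.1667.
New expenditure = 41.1667 × 64.1667 = 2641.53.

2641.53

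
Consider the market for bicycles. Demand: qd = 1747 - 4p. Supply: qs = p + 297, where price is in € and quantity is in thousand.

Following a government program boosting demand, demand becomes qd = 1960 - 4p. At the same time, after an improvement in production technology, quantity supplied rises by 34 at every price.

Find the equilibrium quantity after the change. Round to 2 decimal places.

Initially, 1747 - 4p = p + 297, so 1450 = 5p and p = 290, q = 587.
The new curves are qd = 1960 - 4p (demand) and qs = p + 331 (supply).
New equilibrium: 1960 - 4p = p + 331 ⇒ 1629 = 5p ⇒ p = 325.8, q = 656.8.

656.80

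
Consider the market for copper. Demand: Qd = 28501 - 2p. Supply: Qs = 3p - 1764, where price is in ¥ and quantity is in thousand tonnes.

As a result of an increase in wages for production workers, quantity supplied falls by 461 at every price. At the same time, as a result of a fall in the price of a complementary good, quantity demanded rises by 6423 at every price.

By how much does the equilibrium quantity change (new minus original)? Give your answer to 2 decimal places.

+3669.40

Before the shock: 28501 - 2p = 3p - 1764 ⇒ 30265 = 5p ⇒ p = 6053, Q = 16395.
The shock moves the curves to Qd = 34924 - 2p and Qs = 3p - 2225.
Equate the new curves: 34924 - 2p = 3p - 2225, giving 37149 = 5p, p = 7429.8, Q = 20064.4.
ΔQ = 20064.4 − 16395 = +3669.40.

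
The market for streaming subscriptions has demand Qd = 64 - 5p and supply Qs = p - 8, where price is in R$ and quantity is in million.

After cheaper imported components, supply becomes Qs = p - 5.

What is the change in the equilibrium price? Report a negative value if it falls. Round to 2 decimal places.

Solve the original market: 64 - 5p = p - 8, hence p = 12 and Q = 4.
The new curves are Qd = 64 - 5p (demand) and Qs = p - 5 (supply).
Clearing the new market: 64 - 5p = p - 5, so p = 11.5 and Q = 6.5.
Δp = 11.5 − 12 = -0.50.

-0.50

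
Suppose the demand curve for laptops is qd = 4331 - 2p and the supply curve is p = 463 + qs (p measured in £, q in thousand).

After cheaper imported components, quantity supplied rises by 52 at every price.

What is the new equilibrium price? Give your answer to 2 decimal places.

Initially, 4331 - 2p = p - 463, so 4794 = 3p and p = 1598, q = 1135.
The shock moves the curves to qd = 4331 - 2p and qs = p - 411.
Equate the new curves: 4331 - 2p = p - 411, giving 4742 = 3p, p = 4742/3 ≈ 1580.6667, q = 3509/3 ≈ 1169.6667.

1580.67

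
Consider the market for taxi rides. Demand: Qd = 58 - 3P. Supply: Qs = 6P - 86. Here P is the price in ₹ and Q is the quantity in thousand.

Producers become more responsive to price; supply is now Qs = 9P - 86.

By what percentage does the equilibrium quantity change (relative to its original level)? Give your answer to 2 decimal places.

+120.00

Before the shock: 58 - 3P = 6P - 86 ⇒ 144 = 9P ⇒ P = 16, Q = 10.
With the change applied: demand Qd = 58 - 3P, supply Qs = 9P - 86.
Equate the new curves: 58 - 3P = 9P - 86, giving 144 = 12P, P = 12, Q = 22.
%ΔQ = (22 − 10) / 10 × 100 = +120.00%.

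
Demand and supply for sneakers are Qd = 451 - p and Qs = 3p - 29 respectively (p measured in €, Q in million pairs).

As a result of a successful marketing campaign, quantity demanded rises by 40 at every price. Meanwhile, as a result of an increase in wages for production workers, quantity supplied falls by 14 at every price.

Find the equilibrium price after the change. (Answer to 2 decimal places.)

Initially, 451 - p = 3p - 29, so 480 = 4p and p = 120, Q = 331.
The shock moves the curves to Qd = 491 - p and Qs = 3p - 43.
Clearing the new market: 491 - p = 3p - 43, so p = 133.5 and Q = 357.5.

133.50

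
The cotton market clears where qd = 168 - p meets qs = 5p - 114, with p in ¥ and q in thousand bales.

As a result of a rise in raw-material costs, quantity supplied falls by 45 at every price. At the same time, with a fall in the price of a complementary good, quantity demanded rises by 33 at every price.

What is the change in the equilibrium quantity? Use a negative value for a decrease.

Before the shock: 168 - p = 5p - 114 ⇒ 282 = 6p ⇒ p = 47, q = 121.
With the change applied: demand qd = 201 - p, supply qs = 5p - 159.
Equate the new curves: 201 - p = 5p - 159, giving 360 = 6p, p = 60, q = 141.
Δq = 141 − 121 = +20.

+20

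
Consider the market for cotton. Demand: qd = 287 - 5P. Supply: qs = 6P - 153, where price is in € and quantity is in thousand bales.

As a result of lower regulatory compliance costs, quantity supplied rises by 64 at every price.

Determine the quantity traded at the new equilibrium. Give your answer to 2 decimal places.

Initially, 287 - 5P = 6P - 153, so 440 = 11P and P = 40, q = 87.
The new curves are qd = 287 - 5P (demand) and qs = 6P - 89 (supply).
Equate the new curves: 287 - 5P = 6P - 89, giving 376 = 11P, P = 376/11 ≈ 34.1818, q = 1277/11 ≈ 116.0909.

116.09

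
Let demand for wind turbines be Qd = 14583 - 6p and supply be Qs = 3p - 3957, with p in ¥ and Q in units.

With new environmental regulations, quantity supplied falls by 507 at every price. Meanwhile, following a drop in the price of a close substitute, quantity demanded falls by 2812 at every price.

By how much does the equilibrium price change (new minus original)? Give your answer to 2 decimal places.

-256.11

Solve the original market: 14583 - 6p = 3p - 3957, hence p = 2060 and Q = 2223.
The shock moves the curves to Qd = 11771 - 6p and Qs = 3p - 4464.
Setting them equal: 11771 - 6p = 3p - 4464 → 16235 = 9p, so p = 16235/9 ≈ 1803.8889 and Q = 2843/3 ≈ 947.6667.
Δp = 1803.8889 − 2060 = -256.11.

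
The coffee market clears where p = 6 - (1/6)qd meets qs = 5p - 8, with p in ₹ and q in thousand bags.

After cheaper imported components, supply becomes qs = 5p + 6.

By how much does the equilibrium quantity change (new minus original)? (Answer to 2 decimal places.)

Before the shock: 36 - 6p = 5p - 8 ⇒ 44 = 11p ⇒ p = 4, q = 12.
The shock moves the curves to qd = 36 - 6p and qs = 5p + 6.
Equate the new curves: 36 - 6p = 5p + 6, giving 30 = 11p, p = 30/11 ≈ 2.7273, q = 216/11 ≈ 19.6364.
Δq = 19.6364 − 12 = +7.64.

+7.64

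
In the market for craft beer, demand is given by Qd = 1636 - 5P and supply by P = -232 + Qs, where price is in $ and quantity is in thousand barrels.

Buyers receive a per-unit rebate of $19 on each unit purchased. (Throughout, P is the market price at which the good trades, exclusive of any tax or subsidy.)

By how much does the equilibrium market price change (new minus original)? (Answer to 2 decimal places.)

+15.83

Original equilibrium: 1636 - 5P = P + 232 gives 1404 = 6P, so P = 234 and Q = 466.
Since buyers' out-of-pocket price is the market price minus the rebate, the effective demand curve becomes Qd = 1731 - 5P.
Clearing the new market: 1731 - 5P = P + 232, so P = 1499/6 ≈ 249.8333 and Q = 2891/6 ≈ 481.8333.
ΔP = 249.8333 − 234 = +15.83.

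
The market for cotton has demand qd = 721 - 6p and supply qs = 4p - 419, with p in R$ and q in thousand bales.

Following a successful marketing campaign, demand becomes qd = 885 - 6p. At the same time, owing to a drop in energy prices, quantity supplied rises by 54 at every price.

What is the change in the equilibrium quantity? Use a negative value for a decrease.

Original equilibrium: 721 - 6p = 4p - 419 gives 1140 = 10p, so p = 114 and q = 37.
The new curves are qd = 885 - 6p (demand) and qs = 4p - 365 (supply).
Setting them equal: 885 - 6p = 4p - 365 → 1250 = 10p, so p = 125 and q = 135.
Δq = 135 − 37 = +98.

+98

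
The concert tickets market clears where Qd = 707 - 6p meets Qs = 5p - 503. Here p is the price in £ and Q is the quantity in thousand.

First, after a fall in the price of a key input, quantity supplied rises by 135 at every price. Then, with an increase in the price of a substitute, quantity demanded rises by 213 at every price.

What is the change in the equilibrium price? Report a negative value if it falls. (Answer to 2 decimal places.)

Solve the original market: 707 - 6p = 5p - 503, hence p = 110 and Q = 47.
The new curves are Qd = 920 - 6p (demand) and Qs = 5p - 368 (supply).
New equilibrium: 920 - 6p = 5p - 368 ⇒ 1288 = 11p ⇒ p = 1288/11 ≈ 117.0909, Q = 2392/11 ≈ 217.4545.
Δp = 117.0909 − 110 = +7.09.

+7.09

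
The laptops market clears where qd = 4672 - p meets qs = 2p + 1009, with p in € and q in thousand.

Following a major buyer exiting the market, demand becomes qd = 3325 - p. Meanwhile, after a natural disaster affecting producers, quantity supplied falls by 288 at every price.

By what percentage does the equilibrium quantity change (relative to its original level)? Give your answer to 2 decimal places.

-28.80

Initially, 4672 - p = 2p + 1009, so 3663 = 3p and p = 1221, q = 3451.
After the shift, demand is qd = 3325 - p and supply is qs = 2p + 721.
Equate the new curves: 3325 - p = 2p + 721, giving 2604 = 3p, p = 868, q = 2457.
%Δq = (2457 − 3451) / 3451 × 100 = -28.80%.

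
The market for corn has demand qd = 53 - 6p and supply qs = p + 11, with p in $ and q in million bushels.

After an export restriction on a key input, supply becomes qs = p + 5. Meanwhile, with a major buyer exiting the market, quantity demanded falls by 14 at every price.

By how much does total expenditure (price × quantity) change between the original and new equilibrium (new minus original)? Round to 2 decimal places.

Original equilibrium: 53 - 6p = p + 11 gives 42 = 7p, so p = 6 and q = 17.
With the change applied: demand qd = 39 - 6p, supply qs = p + 5.
Equate the new curves: 39 - 6p = p + 5, giving 34 = 7p, p = 34/7 ≈ 4.8571, q = 69/7 ≈ 9.8571.
Expenditure moves from 6×17 = 102 to 4.8571×9.8571 = 47.8776; change = -54.12.

-54.12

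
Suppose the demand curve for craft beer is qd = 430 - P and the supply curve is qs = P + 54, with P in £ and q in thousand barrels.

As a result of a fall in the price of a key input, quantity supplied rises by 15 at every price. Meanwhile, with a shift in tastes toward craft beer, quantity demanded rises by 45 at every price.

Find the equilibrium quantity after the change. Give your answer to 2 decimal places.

272.00

Before the shock: 430 - P = P + 54 ⇒ 376 = 2P ⇒ P = 188, q = 242.
The new curves are qd = 475 - P (demand) and qs = P + 69 (supply).
New equilibrium: 475 - P = P + 69 ⇒ 406 = 2P ⇒ P = 203, q = 272.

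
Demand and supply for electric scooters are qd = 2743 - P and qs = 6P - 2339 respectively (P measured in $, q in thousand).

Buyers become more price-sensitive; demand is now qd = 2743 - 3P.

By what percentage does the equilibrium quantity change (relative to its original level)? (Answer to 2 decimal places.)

Initially, 2743 - P = 6P - 2339, so 5082 = 7P and P = 726, q = 2017.
With the change applied: demand qd = 2743 - 3P, supply qs = 6P - 2339.
Setting them equal: 2743 - 3P = 6P - 2339 → 5082 = 9P, so P = 1694/3 ≈ 564.6667 and q = 1049.
%Δq = (1049 − 2017) / 2017 × 100 = -47.99%.

-47.99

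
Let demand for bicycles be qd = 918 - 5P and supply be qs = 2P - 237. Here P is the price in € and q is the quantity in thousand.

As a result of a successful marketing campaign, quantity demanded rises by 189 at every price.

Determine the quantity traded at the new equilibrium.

147

Original equilibrium: 918 - 5P = 2P - 237 gives 1155 = 7P, so P = 165 and q = 93.
The new curves are qd = 1107 - 5P (demand) and qs = 2P - 237 (supply).
Setting them equal: 1107 - 5P = 2P - 237 → 1344 = 7P, so P = 192 and q = 147.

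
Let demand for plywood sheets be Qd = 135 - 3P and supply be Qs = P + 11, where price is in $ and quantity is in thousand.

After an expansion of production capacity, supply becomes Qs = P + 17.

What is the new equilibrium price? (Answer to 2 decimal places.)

Original equilibrium: 135 - 3P = P + 11 gives 124 = 4P, so P = 31 and Q = 42.
After the shift, demand is Qd = 135 - 3P and supply is Qs = P + 17.
New equilibrium: 135 - 3P = P + 17 ⇒ 118 = 4P ⇒ P = 29.5, Q = 46.5.

29.50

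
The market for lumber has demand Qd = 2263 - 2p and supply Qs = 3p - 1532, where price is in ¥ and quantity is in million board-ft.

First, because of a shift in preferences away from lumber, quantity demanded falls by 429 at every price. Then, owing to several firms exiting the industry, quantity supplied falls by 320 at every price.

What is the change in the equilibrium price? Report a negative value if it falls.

Before the shock: 2263 - 2p = 3p - 1532 ⇒ 3795 = 5p ⇒ p = 759, Q = 745.
The shock moves the curves to Qd = 1834 - 2p and Qs = 3p - 1852.
Equate the new curves: 1834 - 2p = 3p - 1852, giving 3686 = 5p, p = 737.2, Q = 359.6.
Δp = 737.2 − 759 = -21.8.

-21.8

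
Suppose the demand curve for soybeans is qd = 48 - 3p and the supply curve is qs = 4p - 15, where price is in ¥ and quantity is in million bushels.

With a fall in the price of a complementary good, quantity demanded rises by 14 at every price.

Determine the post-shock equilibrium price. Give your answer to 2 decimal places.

Before the shock: 48 - 3p = 4p - 15 ⇒ 63 = 7p ⇒ p = 9, q = 21.
After the shift, demand is qd = 62 - 3p and supply is qs = 4p - 15.
Equate the new curves: 62 - 3p = 4p - 15, giving 77 = 7p, p = 11, q = 29.

11.00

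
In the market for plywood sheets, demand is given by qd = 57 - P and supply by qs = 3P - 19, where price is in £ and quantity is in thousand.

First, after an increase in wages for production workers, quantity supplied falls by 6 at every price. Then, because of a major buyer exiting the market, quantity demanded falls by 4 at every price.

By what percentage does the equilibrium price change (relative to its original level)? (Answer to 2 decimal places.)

Original equilibrium: 57 - P = 3P - 19 gives 76 = 4P, so P = 19 and q = 38.
With the change applied: demand qd = 53 - P, supply qs = 3P - 25.
Clearing the new market: 53 - P = 3P - 25, so P = 19.5 and q = 33.5.
%ΔP = (19.5 − 19) / 19 × 100 = +2.63%.

+2.63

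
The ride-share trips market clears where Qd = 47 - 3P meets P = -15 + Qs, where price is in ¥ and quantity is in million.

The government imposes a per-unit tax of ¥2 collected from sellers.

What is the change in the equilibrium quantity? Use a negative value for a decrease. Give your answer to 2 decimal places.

Before the shock: 47 - 3P = P + 15 ⇒ 32 = 4P ⇒ P = 8, Q = 23.
Since sellers keep the price net of the tax, the effective supply curve becomes Qs = P + 13.
Equate the new curves: 47 - 3P = P + 13, giving 34 = 4P, P = 8.5, Q = 21.5.
ΔQ = 21.5 − 23 = -1.50.

-1.50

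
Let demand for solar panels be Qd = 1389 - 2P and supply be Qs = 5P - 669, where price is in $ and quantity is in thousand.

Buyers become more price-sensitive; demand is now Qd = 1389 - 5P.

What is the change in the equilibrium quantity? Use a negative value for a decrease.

-441

Solve the original market: 1389 - 2P = 5P - 669, hence P = 294 and Q = 801.
After the shift, demand is Qd = 1389 - 5P and supply is Qs = 5P - 669.
Setting them equal: 1389 - 5P = 5P - 669 → 2058 = 10P, so P = 205.8 and Q = 360.
ΔQ = 360 − 801 = -441.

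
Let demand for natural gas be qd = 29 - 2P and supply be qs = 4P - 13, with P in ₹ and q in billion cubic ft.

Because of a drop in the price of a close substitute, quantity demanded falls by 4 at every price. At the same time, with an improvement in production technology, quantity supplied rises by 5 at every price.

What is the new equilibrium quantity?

14

Before the shock: 29 - 2P = 4P - 13 ⇒ 42 = 6P ⇒ P = 7, q = 15.
The shock moves the curves to qd = 25 - 2P and qs = 4P - 8.
Equate the new curves: 25 - 2P = 4P - 8, giving 33 = 6P, P = 5.5, q = 14.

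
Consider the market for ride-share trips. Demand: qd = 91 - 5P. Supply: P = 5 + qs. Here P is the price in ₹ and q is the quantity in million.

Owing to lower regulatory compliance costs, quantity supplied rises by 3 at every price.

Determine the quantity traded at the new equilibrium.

Before the shock: 91 - 5P = P - 5 ⇒ 96 = 6P ⇒ P = 16, q = 11.
After the shift, demand is qd = 91 - 5P and supply is qs = P - 2.
New equilibrium: 91 - 5P = P - 2 ⇒ 93 = 6P ⇒ P = 15.5, q = 13.5.

13.5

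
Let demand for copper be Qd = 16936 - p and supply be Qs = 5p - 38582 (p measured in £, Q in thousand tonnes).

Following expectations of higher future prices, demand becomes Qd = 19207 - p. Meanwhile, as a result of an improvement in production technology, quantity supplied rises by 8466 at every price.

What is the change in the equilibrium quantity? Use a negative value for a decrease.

+3303.5

Solve the original market: 16936 - p = 5p - 38582, hence p = 9253 and Q = 7683.
With the change applied: demand Qd = 19207 - p, supply Qs = 5p - 30116.
Setting them equal: 19207 - p = 5p - 30116 → 49323 = 6p, so p = 8220.5 and Q = 10986.5.
ΔQ = 10986.5 − 7683 = +3303.5.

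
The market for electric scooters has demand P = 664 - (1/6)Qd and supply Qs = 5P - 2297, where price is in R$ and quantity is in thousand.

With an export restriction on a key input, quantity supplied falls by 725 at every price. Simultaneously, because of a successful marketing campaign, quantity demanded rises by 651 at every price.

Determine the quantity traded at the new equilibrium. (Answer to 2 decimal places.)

Initially, 3984 - 6P = 5P - 2297, so 6281 = 11P and P = 571, Q = 558.
After the shift, demand is Qd = 4635 - 6P and supply is Qs = 5P - 3022.
New equilibrium: 4635 - 6P = 5P - 3022 ⇒ 7657 = 11P ⇒ P = 7657/11 ≈ 696.0909, Q = 5043/11 ≈ 458.4545.

458.45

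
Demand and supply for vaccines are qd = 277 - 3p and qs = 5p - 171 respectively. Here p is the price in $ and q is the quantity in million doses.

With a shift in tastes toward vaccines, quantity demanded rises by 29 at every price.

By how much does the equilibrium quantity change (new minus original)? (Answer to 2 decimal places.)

+18.13

Before the shock: 277 - 3p = 5p - 171 ⇒ 448 = 8p ⇒ p = 56, q = 109.
After the shift, demand is qd = 306 - 3p and supply is qs = 5p - 171.
Equate the new curves: 306 - 3p = 5p - 171, giving 477 = 8p, p = 59.625, q = 127.125.
Δq = 127.125 − 109 = +18.13.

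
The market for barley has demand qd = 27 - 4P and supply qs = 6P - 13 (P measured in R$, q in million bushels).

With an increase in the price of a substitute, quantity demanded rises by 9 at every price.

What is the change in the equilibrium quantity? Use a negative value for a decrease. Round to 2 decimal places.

+5.40

Original equilibrium: 27 - 4P = 6P - 13 gives 40 = 10P, so P = 4 and q = 11.
The new curves are qd = 36 - 4P (demand) and qs = 6P - 13 (supply).
New equilibrium: 36 - 4P = 6P - 13 ⇒ 49 = 10P ⇒ P = 4.9, q = 16.4.
Δq = 16.4 − 11 = +5.40.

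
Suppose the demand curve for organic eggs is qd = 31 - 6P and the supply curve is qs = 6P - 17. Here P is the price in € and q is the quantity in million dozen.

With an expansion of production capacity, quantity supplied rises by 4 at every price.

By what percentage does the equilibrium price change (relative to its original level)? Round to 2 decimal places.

Original equilibrium: 31 - 6P = 6P - 17 gives 48 = 12P, so P = 4 and q = 7.
With the change applied: demand qd = 31 - 6P, supply qs = 6P - 13.
New equilibrium: 31 - 6P = 6P - 13 ⇒ 44 = 12P ⇒ P = 11/3 ≈ 3.6667, q = 9.
%ΔP = (3.6667 − 4) / 4 × 100 = -8.33%.

-8.33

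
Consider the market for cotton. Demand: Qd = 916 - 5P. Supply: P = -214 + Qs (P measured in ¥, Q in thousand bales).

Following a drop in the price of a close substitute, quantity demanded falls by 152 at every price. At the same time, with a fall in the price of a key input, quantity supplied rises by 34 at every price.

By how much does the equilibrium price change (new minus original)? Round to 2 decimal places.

-31.00

Before the shock: 916 - 5P = P + 214 ⇒ 702 = 6P ⇒ P = 117, Q = 331.
The shock moves the curves to Qd = 764 - 5P and Qs = P + 248.
Setting them equal: 764 - 5P = P + 248 → 516 = 6P, so P = 86 and Q = 334.
ΔP = 86 − 117 = -31.00.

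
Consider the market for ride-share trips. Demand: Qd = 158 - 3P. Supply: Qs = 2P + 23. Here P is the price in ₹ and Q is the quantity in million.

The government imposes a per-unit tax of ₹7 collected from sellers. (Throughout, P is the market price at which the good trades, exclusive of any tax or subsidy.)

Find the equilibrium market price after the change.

Initially, 158 - 3P = 2P + 23, so 135 = 5P and P = 27, Q = 77.
Since sellers keep the price net of the tax, the effective supply curve becomes Qs = 2P + 9.
Equate the new curves: 158 - 3P = 2P + 9, giving 149 = 5P, P = 29.8, Q = 68.6.

29.8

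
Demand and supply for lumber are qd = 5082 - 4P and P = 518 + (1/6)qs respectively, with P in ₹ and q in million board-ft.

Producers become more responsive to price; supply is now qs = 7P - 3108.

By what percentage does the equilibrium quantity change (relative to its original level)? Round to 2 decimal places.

Before the shock: 5082 - 4P = 6P - 3108 ⇒ 8190 = 10P ⇒ P = 819, q = 1806.
With the change applied: demand qd = 5082 - 4P, supply qs = 7P - 3108.
Setting them equal: 5082 - 4P = 7P - 3108 → 8190 = 11P, so P = 8190/11 ≈ 744.5455 and q = 23142/11 ≈ 2103.8182.
%Δq = (2103.8182 − 1806) / 1806 × 100 = +16.49%.

+16.49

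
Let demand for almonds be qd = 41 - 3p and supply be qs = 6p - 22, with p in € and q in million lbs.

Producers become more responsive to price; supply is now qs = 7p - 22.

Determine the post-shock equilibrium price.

6.3

Before the shock: 41 - 3p = 6p - 22 ⇒ 63 = 9p ⇒ p = 7, q = 20.
With the change applied: demand qd = 41 - 3p, supply qs = 7p - 22.
Equate the new curves: 41 - 3p = 7p - 22, giving 63 = 10p, p = 6.3, q = 22.1.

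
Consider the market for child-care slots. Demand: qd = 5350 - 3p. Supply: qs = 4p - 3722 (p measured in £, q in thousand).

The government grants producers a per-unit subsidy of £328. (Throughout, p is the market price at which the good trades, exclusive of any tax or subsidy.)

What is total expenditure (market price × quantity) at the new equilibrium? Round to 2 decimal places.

Solve the original market: 5350 - 3p = 4p - 3722, hence p = 1296 and q = 1462.
Since sellers receive the price plus the subsidy, the effective supply curve becomes qs = 4p - 2410.
Setting them equal: 5350 - 3p = 4p - 2410 → 7760 = 7p, so p = 7760/7 ≈ 1108.5714 and q = 14170/7 ≈ 2024.2857.
New expenditure = 1108.5714 × 2024.2857 = 2244065.31.

2244065.31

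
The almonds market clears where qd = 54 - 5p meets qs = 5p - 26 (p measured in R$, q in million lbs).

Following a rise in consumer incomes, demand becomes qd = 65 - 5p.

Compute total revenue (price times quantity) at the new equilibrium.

177.45

Initially, 54 - 5p = 5p - 26, so 80 = 10p and p = 8, q = 14.
With the change applied: demand qd = 65 - 5p, supply qs = 5p - 26.
New equilibrium: 65 - 5p = 5p - 26 ⇒ 91 = 10p ⇒ p = 9.1, q = 19.5.
New expenditure = 9.1 × 19.5 = 177.45.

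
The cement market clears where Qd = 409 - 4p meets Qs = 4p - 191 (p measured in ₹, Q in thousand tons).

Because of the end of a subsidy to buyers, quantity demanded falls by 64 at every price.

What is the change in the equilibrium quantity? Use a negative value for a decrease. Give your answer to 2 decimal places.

Initially, 409 - 4p = 4p - 191, so 600 = 8p and p = 75, Q = 109.
The new curves are Qd = 345 - 4p (demand) and Qs = 4p - 191 (supply).
Setting them equal: 345 - 4p = 4p - 191 → 536 = 8p, so p = 67 and Q = 77.
ΔQ = 77 − 109 = -32.00.

-32.00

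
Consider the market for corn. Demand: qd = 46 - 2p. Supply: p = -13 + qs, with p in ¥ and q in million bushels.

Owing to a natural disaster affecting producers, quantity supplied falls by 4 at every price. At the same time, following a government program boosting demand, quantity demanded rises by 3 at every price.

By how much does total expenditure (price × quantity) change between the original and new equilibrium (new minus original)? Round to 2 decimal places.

+33.78

Original equilibrium: 46 - 2p = p + 13 gives 33 = 3p, so p = 11 and q = 24.
The new curves are qd = 49 - 2p (demand) and qs = p + 9 (supply).
Equate the new curves: 49 - 2p = p + 9, giving 40 = 3p, p = 40/3 ≈ 13.3333, q = 67/3 ≈ 22.3333.
Expenditure moves from 11×24 = 264 to 13.3333×22.3333 = 297.7778; change = +33.78.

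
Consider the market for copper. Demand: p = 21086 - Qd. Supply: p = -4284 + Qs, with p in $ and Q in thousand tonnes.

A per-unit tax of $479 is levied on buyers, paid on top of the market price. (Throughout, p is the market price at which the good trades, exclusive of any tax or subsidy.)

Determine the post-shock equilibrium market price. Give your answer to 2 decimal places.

8161.50

Initially, 21086 - p = p + 4284, so 16802 = 2p and p = 8401, Q = 12685.
Since buyers pay the price plus the tax, the effective demand curve becomes Qd = 20607 - p.
New equilibrium: 20607 - p = p + 4284 ⇒ 16323 = 2p ⇒ p = 8161.5, Q = 12445.5.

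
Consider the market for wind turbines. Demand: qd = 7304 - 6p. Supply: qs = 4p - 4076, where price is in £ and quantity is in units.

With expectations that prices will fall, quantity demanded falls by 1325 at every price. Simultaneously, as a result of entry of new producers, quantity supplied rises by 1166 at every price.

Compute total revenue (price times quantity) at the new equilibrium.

573873.84

Initially, 7304 - 6p = 4p - 4076, so 11380 = 10p and p = 1138, q = 476.
The new curves are qd = 5979 - 6p (demand) and qs = 4p - 2910 (supply).
Clearing the new market: 5979 - 6p = 4p - 2910, so p = 888.9 and q = 645.6.
New expenditure = 888.9 × 645.6 = 573873.84.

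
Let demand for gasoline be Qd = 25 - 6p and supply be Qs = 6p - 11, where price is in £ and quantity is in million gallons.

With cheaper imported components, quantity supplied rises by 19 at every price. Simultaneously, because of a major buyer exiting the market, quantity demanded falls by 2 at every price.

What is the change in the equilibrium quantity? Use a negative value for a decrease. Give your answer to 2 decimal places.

+8.50

Original equilibrium: 25 - 6p = 6p - 11 gives 36 = 12p, so p = 3 and Q = 7.
After the shift, demand is Qd = 23 - 6p and supply is Qs = 6p + 8.
New equilibrium: 23 - 6p = 6p + 8 ⇒ 15 = 12p ⇒ p = 1.25, Q = 15.5.
ΔQ = 15.5 − 7 = +8.50.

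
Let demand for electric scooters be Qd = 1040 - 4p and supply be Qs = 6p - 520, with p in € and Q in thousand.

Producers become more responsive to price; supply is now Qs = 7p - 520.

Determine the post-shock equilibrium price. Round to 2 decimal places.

141.82

Original equilibrium: 1040 - 4p = 6p - 520 gives 1560 = 10p, so p = 156 and Q = 416.
The shock moves the curves to Qd = 1040 - 4p and Qs = 7p - 520.
Equate the new curves: 1040 - 4p = 7p - 520, giving 1560 = 11p, p = 1560/11 ≈ 141.8182, Q = 5200/11 ≈ 472.7273.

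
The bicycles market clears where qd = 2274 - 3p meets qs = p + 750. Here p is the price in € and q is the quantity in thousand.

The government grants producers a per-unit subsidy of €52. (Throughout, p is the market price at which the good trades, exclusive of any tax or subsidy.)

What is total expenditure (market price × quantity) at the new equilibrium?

Solve the original market: 2274 - 3p = p + 750, hence p = 381 and q = 1131.
Since sellers receive the price plus the subsidy, the effective supply curve becomes qs = p + 802.
New equilibrium: 2274 - 3p = p + 802 ⇒ 1472 = 4p ⇒ p = 368, q = 1170.
New expenditure = 368 × 1170 = 430560.

430560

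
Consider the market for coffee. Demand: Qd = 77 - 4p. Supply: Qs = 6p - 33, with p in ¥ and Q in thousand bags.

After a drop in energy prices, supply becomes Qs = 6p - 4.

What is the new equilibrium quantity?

Before the shock: 77 - 4p = 6p - 33 ⇒ 110 = 10p ⇒ p = 11, Q = 33.
After the shift, demand is Qd = 77 - 4p and supply is Qs = 6p - 4.
Equate the new curves: 77 - 4p = 6p - 4, giving 81 = 10p, p = 8.1, Q = 44.6.

44.6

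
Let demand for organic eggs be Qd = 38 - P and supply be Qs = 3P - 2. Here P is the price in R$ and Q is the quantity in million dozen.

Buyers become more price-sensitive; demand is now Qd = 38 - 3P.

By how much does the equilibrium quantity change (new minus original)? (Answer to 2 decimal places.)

-10.00

Initially, 38 - P = 3P - 2, so 40 = 4P and P = 10, Q = 28.
After the shift, demand is Qd = 38 - 3P and supply is Qs = 3P - 2.
New equilibrium: 38 - 3P = 3P - 2 ⇒ 40 = 6P ⇒ P = 20/3 ≈ 6.6667, Q = 18.
ΔQ = 18 − 28 = -10.00.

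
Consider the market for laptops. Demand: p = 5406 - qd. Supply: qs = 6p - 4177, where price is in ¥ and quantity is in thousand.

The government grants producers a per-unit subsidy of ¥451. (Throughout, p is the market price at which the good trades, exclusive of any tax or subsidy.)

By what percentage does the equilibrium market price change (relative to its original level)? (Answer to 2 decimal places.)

-28.24

Original equilibrium: 5406 - p = 6p - 4177 gives 9583 = 7p, so p = 1369 and q = 4037.
Since sellers receive the price plus the subsidy, the effective supply curve becomes qs = 6p - 1471.
Clearing the new market: 5406 - p = 6p - 1471, so p = 6877/7 ≈ 982.4286 and q = 30965/7 ≈ 4423.5714.
%Δp = (982.4286 − 1369) / 1369 × 100 = -28.24%.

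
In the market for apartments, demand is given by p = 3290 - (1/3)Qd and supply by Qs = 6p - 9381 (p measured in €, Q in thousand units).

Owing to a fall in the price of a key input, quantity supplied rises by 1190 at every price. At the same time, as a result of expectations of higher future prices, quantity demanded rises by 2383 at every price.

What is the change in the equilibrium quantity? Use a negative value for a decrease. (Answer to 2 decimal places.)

+1985.33

Initially, 9870 - 3p = 6p - 9381, so 19251 = 9p and p = 2139, Q = 3453.
The shock moves the curves to Qd = 12253 - 3p and Qs = 6p - 8191.
New equilibrium: 12253 - 3p = 6p - 8191 ⇒ 20444 = 9p ⇒ p = 20444/9 ≈ 2271.5556, Q = 16315/3 ≈ 5438.3333.
ΔQ = 5438.3333 − 3453 = +1985.33.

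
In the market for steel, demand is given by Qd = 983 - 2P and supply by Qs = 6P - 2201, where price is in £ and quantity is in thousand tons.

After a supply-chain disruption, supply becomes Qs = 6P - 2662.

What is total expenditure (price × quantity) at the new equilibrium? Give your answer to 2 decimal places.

32691.09

Solve the original market: 983 - 2P = 6P - 2201, hence P = 398 and Q = 187.
The shock moves the curves to Qd = 983 - 2P and Qs = 6P - 2662.
New equilibrium: 983 - 2P = 6P - 2662 ⇒ 3645 = 8P ⇒ P = 455.625, Q = 71.75.
New expenditure = 455.625 × 71.75 = 32691.09.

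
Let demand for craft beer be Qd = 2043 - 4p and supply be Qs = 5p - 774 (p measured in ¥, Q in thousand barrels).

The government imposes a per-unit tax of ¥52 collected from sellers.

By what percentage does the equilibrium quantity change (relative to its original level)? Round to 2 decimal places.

Solve the original market: 2043 - 4p = 5p - 774, hence p = 313 and Q = 791.
Since sellers keep the price net of the tax, the effective supply curve becomes Qs = 5p - 1034.
Equate the new curves: 2043 - 4p = 5p - 1034, giving 3077 = 9p, p = 3077/9 ≈ 341.8889, Q = 6079/9 ≈ 675.4444.
%ΔQ = (675.4444 − 791) / 791 × 100 = -14.61%.

-14.61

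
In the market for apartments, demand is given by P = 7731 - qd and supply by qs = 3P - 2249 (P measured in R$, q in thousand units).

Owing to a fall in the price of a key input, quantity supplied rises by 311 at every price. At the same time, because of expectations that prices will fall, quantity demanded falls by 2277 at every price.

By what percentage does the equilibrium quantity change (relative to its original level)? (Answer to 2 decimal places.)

Solve the original market: 7731 - P = 3P - 2249, hence P = 2495 and q = 5236.
The shock moves the curves to qd = 5454 - P and qs = 3P - 1938.
New equilibrium: 5454 - P = 3P - 1938 ⇒ 7392 = 4P ⇒ P = 1848, q = 3606.
%Δq = (3606 − 5236) / 5236 × 100 = -31.13%.

-31.13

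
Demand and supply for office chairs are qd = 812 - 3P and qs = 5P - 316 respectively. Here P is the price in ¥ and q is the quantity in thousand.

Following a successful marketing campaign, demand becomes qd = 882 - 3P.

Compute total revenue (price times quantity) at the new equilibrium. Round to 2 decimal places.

64804.31

Solve the original market: 812 - 3P = 5P - 316, hence P = 141 and q = 389.
After the shift, demand is qd = 882 - 3P and supply is qs = 5P - 316.
New equilibrium: 882 - 3P = 5P - 316 ⇒ 1198 = 8P ⇒ P = 149.75, q = 432.75.
New expenditure = 149.75 × 432.75 = 64804.31.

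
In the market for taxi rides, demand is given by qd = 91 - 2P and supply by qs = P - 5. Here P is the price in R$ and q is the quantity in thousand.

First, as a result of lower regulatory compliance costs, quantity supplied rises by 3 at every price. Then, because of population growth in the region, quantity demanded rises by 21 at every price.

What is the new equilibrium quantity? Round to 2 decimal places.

Before the shock: 91 - 2P = P - 5 ⇒ 96 = 3P ⇒ P = 32, q = 27.
With the change applied: demand qd = 112 - 2P, supply qs = P - 2.
Clearing the new market: 112 - 2P = P - 2, so P = 38 and q = 36.

36.00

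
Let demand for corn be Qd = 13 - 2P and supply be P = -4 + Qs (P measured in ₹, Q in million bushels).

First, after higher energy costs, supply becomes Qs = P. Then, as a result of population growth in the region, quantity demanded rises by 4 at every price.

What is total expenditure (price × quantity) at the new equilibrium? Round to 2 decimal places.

Before the shock: 13 - 2P = P + 4 ⇒ 9 = 3P ⇒ P = 3, Q = 7.
The shock moves the curves to Qd = 17 - 2P and Qs = P.
Equate the new curves: 17 - 2P = P, giving 17 = 3P, P = 17/3 ≈ 5.6667, Q = 17/3 ≈ 5.6667.
New expenditure = 5.6667 × 5.6667 = 32.11.

32.11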